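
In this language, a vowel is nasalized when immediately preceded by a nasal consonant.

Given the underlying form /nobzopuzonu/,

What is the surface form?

[nõbzopuzonũ]

/o/ after nasal /n/ → [õ]
/u/ after nasal /n/ → [ũ]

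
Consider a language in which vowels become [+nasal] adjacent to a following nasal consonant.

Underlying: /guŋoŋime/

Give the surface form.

/u/ before nasal /ŋ/ → [ũ]
/o/ before nasal /ŋ/ → [õ]
/i/ before nasal /m/ → [ĩ]

[gũŋõŋĩme]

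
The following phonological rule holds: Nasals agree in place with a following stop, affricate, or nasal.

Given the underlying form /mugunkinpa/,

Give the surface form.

/n/ before /k/ (velar) → [ŋ]
/n/ before /p/ (labial) → [m]

[muguŋkimpa]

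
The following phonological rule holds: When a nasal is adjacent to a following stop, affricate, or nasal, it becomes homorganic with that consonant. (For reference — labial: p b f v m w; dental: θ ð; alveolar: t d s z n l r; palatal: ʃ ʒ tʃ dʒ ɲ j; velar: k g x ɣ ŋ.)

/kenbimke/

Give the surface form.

[kembiŋke]

/n/ before /b/ (labial) → [m]
/m/ before /k/ (velar) → [ŋ]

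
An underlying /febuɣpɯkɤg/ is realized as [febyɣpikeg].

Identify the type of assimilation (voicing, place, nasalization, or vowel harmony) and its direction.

vowel harmony, progressive

/u/→[y] /ɯ/→[i] /ɤ/→[e].
Vowels agree with the first vowel, so the harmony is progressive.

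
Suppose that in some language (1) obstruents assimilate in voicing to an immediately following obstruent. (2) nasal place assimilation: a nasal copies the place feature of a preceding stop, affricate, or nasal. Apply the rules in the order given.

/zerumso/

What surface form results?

[zerumso]

Rule 1: no segment meets the rule's conditions; no change.
After rule 1: zerumso
Rule 2: no segment meets the rule's conditions; no change.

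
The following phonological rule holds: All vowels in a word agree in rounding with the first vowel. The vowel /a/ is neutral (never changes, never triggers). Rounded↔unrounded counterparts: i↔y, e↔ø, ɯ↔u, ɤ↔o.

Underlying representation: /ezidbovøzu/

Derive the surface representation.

/o/ harmonizes with /e/ ([-round]) → [ɤ]
/ø/ harmonizes with /e/ ([-round]) → [e]
/u/ harmonizes with /e/ ([-round]) → [ɯ]

[ezidbɤvezɯ]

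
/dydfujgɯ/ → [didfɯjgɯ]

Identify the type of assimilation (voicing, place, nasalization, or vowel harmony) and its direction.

vowel harmony, regressive

/y/→[i] /u/→[ɯ].
Vowels agree with the last vowel, so the harmony is regressive.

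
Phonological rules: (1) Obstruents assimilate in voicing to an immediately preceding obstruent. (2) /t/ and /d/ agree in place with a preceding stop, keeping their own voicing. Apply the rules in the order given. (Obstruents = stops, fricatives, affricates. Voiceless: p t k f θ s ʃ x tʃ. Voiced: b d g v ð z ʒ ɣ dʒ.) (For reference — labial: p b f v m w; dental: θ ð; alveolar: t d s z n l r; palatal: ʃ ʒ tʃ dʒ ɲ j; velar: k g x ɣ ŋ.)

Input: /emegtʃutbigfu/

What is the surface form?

[emegdʒutpigvu]

Rule 1: /tʃ/ after /g/ (voiced) → [dʒ]
Rule 1: /b/ after /t/ (voiceless) → [p]
Rule 1: /f/ after /g/ (voiced) → [v]
After rule 1: emegdʒutpigvu
Rule 2: no segment meets the rule's conditions; no change.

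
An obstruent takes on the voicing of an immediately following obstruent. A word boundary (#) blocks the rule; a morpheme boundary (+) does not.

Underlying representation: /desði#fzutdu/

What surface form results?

[dezði#vzuddu]

/s/ before /ð/ (voiced) → [z]
/f/ before /z/ (voiced) → [v]
/t/ before /d/ (voiced) → [d]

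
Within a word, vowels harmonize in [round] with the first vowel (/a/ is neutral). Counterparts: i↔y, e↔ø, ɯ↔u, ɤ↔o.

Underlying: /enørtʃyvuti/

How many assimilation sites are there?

/ø/ harmonizes with /e/ ([-round]) → [e]
/y/ harmonizes with /e/ ([-round]) → [i]
/u/ harmonizes with /e/ ([-round]) → [ɯ]
3 segments change.

3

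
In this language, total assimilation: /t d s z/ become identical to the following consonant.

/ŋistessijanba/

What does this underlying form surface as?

/s/ before /t/ → [t] (total assimilation)

[ŋittessijanba]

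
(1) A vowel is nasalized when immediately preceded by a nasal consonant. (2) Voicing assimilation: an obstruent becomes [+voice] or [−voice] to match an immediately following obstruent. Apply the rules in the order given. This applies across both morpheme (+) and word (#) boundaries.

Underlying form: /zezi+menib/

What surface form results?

Rule 1: /e/ after nasal /m/ → [ẽ]
Rule 1: /i/ after nasal /n/ → [ĩ]
After rule 1: zezi+mẽnĩb
Rule 2: no segment meets the rule's conditions; no change.

[zezi+mẽnĩb]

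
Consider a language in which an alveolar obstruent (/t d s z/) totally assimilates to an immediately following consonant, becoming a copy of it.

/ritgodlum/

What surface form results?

/t/ before /g/ → [g] (total assimilation)
/d/ before /l/ → [l] (total assimilation)

[riggollum]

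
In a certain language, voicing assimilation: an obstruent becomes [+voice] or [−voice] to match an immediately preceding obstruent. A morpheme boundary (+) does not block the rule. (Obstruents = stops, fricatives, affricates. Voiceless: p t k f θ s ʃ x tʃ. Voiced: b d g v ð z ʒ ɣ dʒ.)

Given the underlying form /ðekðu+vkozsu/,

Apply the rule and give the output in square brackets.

/ð/ after /k/ (voiceless) → [θ]
/k/ after /v/ (voiced) → [g]
/s/ after /z/ (voiced) → [z]

[ðekθu+vgozzu]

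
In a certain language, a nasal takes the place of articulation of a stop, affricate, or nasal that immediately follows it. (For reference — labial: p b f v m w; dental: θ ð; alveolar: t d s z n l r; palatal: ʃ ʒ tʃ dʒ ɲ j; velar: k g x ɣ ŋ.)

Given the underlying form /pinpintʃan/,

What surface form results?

[pimpiɲtʃan]

/n/ before /p/ (labial) → [m]
/n/ before /tʃ/ (palatal) → [ɲ]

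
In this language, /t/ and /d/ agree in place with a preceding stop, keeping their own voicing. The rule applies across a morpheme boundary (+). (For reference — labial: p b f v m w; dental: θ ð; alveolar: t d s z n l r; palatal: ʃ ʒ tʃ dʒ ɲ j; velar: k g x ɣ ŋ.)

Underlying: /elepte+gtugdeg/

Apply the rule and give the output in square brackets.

/t/ after /p/ (labial) → [p]
/t/ after /g/ (velar) → [k]
/d/ after /g/ (velar) → [g]

[eleppe+gkuggeg]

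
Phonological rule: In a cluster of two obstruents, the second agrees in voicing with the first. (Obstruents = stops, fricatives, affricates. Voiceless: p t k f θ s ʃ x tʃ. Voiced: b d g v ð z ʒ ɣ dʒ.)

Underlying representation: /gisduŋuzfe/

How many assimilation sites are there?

/d/ after /s/ (voiceless) → [t]
/f/ after /z/ (voiced) → [v]
2 segments change.

2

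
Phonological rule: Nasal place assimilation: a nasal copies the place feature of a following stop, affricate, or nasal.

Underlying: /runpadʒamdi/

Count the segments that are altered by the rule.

/n/ before /p/ (labial) → [m]
/m/ before /d/ (alveolar) → [n]
2 segments change.

2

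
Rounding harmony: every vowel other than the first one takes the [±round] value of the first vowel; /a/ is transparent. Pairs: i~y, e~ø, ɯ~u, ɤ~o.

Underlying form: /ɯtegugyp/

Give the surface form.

[ɯtegɯgip]

/u/ harmonizes with /ɯ/ ([-round]) → [ɯ]
/y/ harmonizes with /ɯ/ ([-round]) → [i]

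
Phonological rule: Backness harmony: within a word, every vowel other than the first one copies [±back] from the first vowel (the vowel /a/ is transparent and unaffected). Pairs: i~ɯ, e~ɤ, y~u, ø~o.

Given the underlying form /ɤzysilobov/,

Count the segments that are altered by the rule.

/y/ harmonizes with /ɤ/ ([+back]) → [u]
/i/ harmonizes with /ɤ/ ([+back]) → [ɯ]
2 segments change.

2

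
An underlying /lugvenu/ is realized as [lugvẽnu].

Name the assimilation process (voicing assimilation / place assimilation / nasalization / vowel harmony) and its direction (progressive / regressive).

/e/→[ẽ].
Each target copies a feature from the following segment, so the direction is regressive.

nasalization, regressive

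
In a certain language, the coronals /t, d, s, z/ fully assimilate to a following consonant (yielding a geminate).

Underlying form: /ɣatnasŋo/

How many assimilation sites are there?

/t/ before /n/ → [n] (total assimilation)
/s/ before /ŋ/ → [ŋ] (total assimilation)
2 segments change.

2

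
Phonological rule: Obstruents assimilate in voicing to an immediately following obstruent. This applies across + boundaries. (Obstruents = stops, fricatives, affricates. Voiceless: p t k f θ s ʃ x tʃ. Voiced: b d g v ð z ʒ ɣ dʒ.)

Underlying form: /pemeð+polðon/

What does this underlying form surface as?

[pemeθ+polðon]

/ð/ before /p/ (voiceless) → [θ]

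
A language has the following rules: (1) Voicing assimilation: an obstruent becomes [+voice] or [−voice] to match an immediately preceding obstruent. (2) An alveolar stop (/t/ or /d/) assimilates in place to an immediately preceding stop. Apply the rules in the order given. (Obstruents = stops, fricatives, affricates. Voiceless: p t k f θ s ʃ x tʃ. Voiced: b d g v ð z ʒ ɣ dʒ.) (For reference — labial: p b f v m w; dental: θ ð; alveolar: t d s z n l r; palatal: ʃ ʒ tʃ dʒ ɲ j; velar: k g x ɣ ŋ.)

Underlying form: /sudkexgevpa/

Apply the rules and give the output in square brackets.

Rule 1: /k/ after /d/ (voiced) → [g]
Rule 1: /g/ after /x/ (voiceless) → [k]
Rule 1: /p/ after /v/ (voiced) → [b]
After rule 1: sudgexkevba
Rule 2: no segment meets the rule's conditions; no change.

[sudgexkevba]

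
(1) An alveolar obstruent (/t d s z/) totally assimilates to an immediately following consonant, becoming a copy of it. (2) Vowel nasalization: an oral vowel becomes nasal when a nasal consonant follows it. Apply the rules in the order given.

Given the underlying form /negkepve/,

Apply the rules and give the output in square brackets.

Rule 1: no segment meets the rule's conditions; no change.
After rule 1: negkepve
Rule 2: no segment meets the rule's conditions; no change.

[negkepve]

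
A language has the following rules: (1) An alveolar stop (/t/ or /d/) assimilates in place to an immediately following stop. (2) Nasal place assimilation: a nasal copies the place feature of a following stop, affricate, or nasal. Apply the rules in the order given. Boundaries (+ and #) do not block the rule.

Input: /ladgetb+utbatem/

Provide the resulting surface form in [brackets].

Rule 1: /d/ before /g/ (velar) → [g]
Rule 1: /t/ before /b/ (labial) → [p]
Rule 1: /t/ before /b/ (labial) → [p]
After rule 1: laggepb+upbatem
Rule 2: no segment meets the rule's conditions; no change.

[laggepb+upbatem]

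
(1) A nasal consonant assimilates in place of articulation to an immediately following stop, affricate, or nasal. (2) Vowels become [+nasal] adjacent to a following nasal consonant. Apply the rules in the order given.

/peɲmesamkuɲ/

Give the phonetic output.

Rule 1: /ɲ/ before /m/ (labial) → [m]
Rule 1: /m/ before /k/ (velar) → [ŋ]
After rule 1: pemmesaŋkuɲ
Rule 2: /e/ before nasal /m/ → [ẽ]
Rule 2: /a/ before nasal /ŋ/ → [ã]
Rule 2: /u/ before nasal /ɲ/ → [ũ]

[pẽmmesãŋkũɲ]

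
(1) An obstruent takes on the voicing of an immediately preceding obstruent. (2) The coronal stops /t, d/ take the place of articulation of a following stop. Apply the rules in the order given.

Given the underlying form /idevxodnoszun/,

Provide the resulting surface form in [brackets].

Rule 1: /x/ after /v/ (voiced) → [ɣ]
Rule 1: /z/ after /s/ (voiceless) → [s]
After rule 1: idevɣodnossun
Rule 2: no segment meets the rule's conditions; no change.

[idevɣodnossun]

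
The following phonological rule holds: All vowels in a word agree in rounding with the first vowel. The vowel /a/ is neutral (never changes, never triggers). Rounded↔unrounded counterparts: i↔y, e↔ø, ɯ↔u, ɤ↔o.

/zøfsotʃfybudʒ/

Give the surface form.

[zøfsotʃfybudʒ]

no segment meets the rule's conditions; no change.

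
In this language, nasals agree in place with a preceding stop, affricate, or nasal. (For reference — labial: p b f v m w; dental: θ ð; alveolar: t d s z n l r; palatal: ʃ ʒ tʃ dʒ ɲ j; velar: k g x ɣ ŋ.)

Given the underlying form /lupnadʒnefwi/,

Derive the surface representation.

/n/ after /p/ (labial) → [m]
/n/ after /dʒ/ (palatal) → [ɲ]

[lupmadʒɲefwi]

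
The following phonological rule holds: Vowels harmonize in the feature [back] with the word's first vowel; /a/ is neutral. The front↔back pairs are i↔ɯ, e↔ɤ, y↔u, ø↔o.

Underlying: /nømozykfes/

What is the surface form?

[nømøzykfes]

/o/ harmonizes with /ø/ ([-back]) → [ø]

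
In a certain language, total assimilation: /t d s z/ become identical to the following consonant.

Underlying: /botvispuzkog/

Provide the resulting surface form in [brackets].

/t/ before /v/ → [v] (total assimilation)
/s/ before /p/ → [p] (total assimilation)
/z/ before /k/ → [k] (total assimilation)

[bovvippukkog]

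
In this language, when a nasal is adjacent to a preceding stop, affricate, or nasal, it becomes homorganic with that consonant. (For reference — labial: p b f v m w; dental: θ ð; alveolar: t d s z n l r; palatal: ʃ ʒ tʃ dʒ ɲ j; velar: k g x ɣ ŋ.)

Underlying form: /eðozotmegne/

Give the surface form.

[eðozotnegŋe]

/m/ after /t/ (alveolar) → [n]
/n/ after /g/ (velar) → [ŋ]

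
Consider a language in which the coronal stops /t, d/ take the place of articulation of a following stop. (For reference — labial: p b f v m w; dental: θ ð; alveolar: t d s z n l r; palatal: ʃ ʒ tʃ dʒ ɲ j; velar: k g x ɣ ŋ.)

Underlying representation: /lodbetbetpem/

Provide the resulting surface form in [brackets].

[lobbepbeppem]

/d/ before /b/ (labial) → [b]
/t/ before /b/ (labial) → [p]
/t/ before /p/ (labial) → [p]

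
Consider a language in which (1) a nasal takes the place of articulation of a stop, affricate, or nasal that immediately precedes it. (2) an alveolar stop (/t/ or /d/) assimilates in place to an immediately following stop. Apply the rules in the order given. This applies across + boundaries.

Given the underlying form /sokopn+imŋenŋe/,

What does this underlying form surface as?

Rule 1: /n/ after /p/ (labial) → [m]
Rule 1: /ŋ/ after /m/ (labial) → [m]
Rule 1: /ŋ/ after /n/ (alveolar) → [n]
After rule 1: sokopm+immenne
Rule 2: no segment meets the rule's conditions; no change.

[sokopm+immenne]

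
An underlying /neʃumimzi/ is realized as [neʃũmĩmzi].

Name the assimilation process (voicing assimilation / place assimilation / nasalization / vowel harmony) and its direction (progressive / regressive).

nasalization, regressive

/u/→[ũ] /i/→[ĩ].
Each target copies a feature from the following segment, so the direction is regressive.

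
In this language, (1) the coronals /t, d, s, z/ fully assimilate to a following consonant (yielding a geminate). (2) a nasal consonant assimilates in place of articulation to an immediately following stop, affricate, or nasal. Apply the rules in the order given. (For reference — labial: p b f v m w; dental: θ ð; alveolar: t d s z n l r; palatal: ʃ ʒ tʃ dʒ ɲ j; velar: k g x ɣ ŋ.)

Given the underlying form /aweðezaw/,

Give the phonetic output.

Rule 1: no segment meets the rule's conditions; no change.
After rule 1: aweðezaw
Rule 2: no segment meets the rule's conditions; no change.

[aweðezaw]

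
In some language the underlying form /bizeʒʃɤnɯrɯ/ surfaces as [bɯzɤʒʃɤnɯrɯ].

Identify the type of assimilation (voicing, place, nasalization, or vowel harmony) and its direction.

vowel harmony, regressive

/i/→[ɯ] /e/→[ɤ].
Vowels agree with the last vowel, so the harmony is regressive.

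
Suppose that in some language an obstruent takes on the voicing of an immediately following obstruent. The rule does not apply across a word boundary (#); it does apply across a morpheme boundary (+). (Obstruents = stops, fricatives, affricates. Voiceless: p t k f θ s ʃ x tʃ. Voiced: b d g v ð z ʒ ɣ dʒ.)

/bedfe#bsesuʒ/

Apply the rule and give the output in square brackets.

/d/ before /f/ (voiceless) → [t]
/b/ before /s/ (voiceless) → [p]

[betfe#psesuʒ]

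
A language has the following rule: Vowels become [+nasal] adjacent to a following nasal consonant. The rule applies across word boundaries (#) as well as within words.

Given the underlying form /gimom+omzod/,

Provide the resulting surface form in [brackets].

/i/ before nasal /m/ → [ĩ]
/o/ before nasal /m/ → [õ]
/o/ before nasal /m/ → [õ]

[gĩmõm+õmzod]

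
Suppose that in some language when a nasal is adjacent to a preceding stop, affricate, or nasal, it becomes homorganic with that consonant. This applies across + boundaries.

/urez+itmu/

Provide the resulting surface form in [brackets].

[urez+itnu]

/m/ after /t/ (alveolar) → [n]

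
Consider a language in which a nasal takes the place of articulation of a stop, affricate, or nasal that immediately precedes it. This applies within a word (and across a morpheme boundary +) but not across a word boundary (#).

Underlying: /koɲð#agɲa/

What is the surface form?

[koɲð#agŋa]

/ɲ/ after /g/ (velar) → [ŋ]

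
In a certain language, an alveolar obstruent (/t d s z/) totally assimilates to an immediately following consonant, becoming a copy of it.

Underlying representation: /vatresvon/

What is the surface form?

/t/ before /r/ → [r] (total assimilation)
/s/ before /v/ → [v] (total assimilation)

[varrevvon]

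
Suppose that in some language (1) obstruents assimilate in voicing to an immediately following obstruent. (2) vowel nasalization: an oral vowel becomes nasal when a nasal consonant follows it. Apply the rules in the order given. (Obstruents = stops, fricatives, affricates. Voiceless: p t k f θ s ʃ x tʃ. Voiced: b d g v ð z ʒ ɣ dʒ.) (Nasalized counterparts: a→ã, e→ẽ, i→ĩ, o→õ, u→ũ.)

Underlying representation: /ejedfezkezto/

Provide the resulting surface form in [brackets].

[ejetfeskesto]

Rule 1: /d/ before /f/ (voiceless) → [t]
Rule 1: /z/ before /k/ (voiceless) → [s]
Rule 1: /z/ before /t/ (voiceless) → [s]
After rule 1: ejetfeskesto
Rule 2: no segment meets the rule's conditions; no change.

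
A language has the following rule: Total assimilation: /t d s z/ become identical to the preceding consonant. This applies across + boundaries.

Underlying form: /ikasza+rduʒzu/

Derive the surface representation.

/z/ after /s/ → [s] (total assimilation)
/d/ after /r/ → [r] (total assimilation)
/z/ after /ʒ/ → [ʒ] (total assimilation)

[ikassa+rruʒʒu]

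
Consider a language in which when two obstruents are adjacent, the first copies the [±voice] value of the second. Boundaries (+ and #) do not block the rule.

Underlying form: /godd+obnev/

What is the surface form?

[godd+obnev]

no segment meets the rule's conditions; no change.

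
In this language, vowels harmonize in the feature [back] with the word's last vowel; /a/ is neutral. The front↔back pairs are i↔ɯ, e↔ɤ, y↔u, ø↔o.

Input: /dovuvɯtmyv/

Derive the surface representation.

/o/ harmonizes with /y/ ([-back]) → [ø]
/u/ harmonizes with /y/ ([-back]) → [y]
/ɯ/ harmonizes with /y/ ([-back]) → [i]

[døvyvitmyv]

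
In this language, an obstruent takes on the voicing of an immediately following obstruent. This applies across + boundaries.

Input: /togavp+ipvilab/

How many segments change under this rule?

2

/v/ before /p/ (voiceless) → [f]
/p/ before /v/ (voiced) → [b]
2 segments change.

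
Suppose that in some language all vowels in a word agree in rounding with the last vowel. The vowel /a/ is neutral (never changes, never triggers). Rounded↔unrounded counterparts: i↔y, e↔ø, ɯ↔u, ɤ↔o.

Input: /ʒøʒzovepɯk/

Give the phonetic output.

[ʒeʒzɤvepɯk]

/ø/ harmonizes with /ɯ/ ([-round]) → [e]
/o/ harmonizes with /ɯ/ ([-round]) → [ɤ]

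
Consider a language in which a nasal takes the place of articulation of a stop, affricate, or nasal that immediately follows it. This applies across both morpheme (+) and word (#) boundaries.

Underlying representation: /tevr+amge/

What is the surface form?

[tevr+aŋge]

/m/ before /g/ (velar) → [ŋ]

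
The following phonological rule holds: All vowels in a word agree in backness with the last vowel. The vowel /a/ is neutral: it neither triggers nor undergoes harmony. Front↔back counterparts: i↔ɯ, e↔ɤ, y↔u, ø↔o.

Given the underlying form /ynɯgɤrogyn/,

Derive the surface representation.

/ɯ/ harmonizes with /y/ ([-back]) → [i]
/ɤ/ harmonizes with /y/ ([-back]) → [e]
/o/ harmonizes with /y/ ([-back]) → [ø]

[ynigerøgyn]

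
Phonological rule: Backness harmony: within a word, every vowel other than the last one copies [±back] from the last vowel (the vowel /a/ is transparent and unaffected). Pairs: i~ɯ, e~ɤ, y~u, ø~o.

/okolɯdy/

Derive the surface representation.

/o/ harmonizes with /y/ ([-back]) → [ø]
/o/ harmonizes with /y/ ([-back]) → [ø]
/ɯ/ harmonizes with /y/ ([-back]) → [i]

[økølidy]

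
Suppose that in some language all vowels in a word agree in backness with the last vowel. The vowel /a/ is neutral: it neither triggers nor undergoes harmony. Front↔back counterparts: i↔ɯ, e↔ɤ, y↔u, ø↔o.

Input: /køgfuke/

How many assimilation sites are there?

/u/ harmonizes with /e/ ([-back]) → [y]
1 segment changes.

1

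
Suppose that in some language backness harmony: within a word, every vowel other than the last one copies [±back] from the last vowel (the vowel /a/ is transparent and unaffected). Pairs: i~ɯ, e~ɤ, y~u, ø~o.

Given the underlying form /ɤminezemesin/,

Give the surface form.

/ɤ/ harmonizes with /i/ ([-back]) → [e]

[eminezemesin]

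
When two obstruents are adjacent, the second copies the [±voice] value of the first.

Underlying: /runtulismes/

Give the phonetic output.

no segment meets the rule's conditions; no change.

[runtulismes]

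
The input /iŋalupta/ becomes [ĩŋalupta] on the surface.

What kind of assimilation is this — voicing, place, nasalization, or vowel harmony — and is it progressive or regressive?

/i/→[ĩ].
Each target copies a feature from the following segment, so the direction is regressive.

nasalization, regressive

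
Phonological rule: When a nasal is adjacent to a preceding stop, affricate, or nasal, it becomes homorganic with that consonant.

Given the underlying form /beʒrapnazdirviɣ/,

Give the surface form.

/n/ after /p/ (labial) → [m]

[beʒrapmazdirviɣ]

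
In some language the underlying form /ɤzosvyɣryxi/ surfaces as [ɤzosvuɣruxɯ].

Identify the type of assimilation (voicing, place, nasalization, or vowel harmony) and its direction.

vowel harmony, progressive

/y/→[u] /y/→[u] /i/→[ɯ].
Vowels agree with the first vowel, so the harmony is progressive.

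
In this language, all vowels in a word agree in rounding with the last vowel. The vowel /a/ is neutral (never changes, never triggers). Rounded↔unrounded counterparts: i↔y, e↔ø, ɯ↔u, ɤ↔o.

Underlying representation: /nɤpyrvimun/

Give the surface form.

/ɤ/ harmonizes with /u/ ([+round]) → [o]
/i/ harmonizes with /u/ ([+round]) → [y]

[nopyrvymun]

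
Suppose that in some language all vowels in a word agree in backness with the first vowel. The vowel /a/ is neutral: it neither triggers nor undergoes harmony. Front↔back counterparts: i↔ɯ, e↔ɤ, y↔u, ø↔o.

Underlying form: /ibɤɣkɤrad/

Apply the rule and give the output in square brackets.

[ibeɣkerad]

/ɤ/ harmonizes with /i/ ([-back]) → [e]
/ɤ/ harmonizes with /i/ ([-back]) → [e]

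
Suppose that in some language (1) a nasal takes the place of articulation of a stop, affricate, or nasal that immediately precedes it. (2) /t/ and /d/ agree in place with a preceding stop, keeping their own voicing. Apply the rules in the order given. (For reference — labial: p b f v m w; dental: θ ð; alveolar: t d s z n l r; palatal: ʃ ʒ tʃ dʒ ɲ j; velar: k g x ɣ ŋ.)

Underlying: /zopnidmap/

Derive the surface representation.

[zopmidnap]

Rule 1: /n/ after /p/ (labial) → [m]
Rule 1: /m/ after /d/ (alveolar) → [n]
After rule 1: zopmidnap
Rule 2: no segment meets the rule's conditions; no change.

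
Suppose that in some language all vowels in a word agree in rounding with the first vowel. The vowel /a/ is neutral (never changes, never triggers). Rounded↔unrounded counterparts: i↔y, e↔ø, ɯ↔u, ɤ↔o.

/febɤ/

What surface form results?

no segment meets the rule's conditions; no change.

[febɤ]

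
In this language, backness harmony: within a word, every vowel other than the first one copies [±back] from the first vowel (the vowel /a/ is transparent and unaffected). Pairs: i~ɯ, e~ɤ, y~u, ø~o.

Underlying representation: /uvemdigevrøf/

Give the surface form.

/e/ harmonizes with /u/ ([+back]) → [ɤ]
/i/ harmonizes with /u/ ([+back]) → [ɯ]
/e/ harmonizes with /u/ ([+back]) → [ɤ]
/ø/ harmonizes with /u/ ([+back]) → [o]

[uvɤmdɯgɤvrof]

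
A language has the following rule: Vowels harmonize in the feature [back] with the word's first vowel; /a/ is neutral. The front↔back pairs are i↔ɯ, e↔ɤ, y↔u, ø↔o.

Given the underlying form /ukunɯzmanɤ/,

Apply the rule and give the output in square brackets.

no segment meets the rule's conditions; no change.

[ukunɯzmanɤ]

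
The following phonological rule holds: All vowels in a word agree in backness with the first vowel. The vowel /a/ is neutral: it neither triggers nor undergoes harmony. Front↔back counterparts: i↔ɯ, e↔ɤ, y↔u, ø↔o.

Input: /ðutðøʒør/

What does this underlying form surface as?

[ðutðoʒor]

/ø/ harmonizes with /u/ ([+back]) → [o]
/ø/ harmonizes with /u/ ([+back]) → [o]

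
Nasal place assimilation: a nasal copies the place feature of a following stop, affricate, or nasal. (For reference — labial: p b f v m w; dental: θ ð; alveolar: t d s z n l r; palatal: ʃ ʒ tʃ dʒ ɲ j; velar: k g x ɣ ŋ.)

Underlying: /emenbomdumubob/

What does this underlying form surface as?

/n/ before /b/ (labial) → [m]
/m/ before /d/ (alveolar) → [n]

[emembondumubob]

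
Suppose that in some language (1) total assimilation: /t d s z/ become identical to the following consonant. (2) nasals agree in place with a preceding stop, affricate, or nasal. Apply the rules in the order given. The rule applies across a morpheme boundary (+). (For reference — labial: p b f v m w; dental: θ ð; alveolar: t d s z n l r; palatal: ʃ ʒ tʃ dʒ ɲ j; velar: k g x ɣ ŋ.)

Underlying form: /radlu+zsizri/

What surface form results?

Rule 1: /d/ before /l/ → [l] (total assimilation)
Rule 1: /z/ before /s/ → [s] (total assimilation)
Rule 1: /z/ before /r/ → [r] (total assimilation)
After rule 1: rallu+ssirri
Rule 2: no segment meets the rule's conditions; no change.

[rallu+ssirri]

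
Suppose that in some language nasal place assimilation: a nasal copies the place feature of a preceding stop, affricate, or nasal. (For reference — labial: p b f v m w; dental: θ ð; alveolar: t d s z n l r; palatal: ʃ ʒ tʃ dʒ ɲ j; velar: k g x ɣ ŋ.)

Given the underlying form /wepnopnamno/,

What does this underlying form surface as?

/n/ after /p/ (labial) → [m]
/n/ after /p/ (labial) → [m]
/n/ after /m/ (labial) → [m]

[wepmopmammo]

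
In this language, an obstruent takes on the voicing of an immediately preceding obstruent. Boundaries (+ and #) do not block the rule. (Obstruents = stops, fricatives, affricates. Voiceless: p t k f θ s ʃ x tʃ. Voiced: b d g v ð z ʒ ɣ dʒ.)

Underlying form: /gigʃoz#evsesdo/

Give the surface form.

/ʃ/ after /g/ (voiced) → [ʒ]
/s/ after /v/ (voiced) → [z]
/d/ after /s/ (voiceless) → [t]

[gigʒoz#evzesto]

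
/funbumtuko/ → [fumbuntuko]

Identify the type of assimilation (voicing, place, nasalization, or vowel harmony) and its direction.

/n/→[m] /m/→[n].
Each target copies a feature from the following segment, so the direction is regressive.

place assimilation, regressive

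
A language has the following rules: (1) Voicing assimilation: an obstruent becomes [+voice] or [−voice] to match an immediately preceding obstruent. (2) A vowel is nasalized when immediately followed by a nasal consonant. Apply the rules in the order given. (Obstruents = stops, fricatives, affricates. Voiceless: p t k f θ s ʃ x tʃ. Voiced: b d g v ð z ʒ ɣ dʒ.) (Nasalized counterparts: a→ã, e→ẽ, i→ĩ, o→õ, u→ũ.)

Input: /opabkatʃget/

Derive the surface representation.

[opabgatʃket]

Rule 1: /k/ after /b/ (voiced) → [g]
Rule 1: /g/ after /tʃ/ (voiceless) → [k]
After rule 1: opabgatʃket
Rule 2: no segment meets the rule's conditions; no change.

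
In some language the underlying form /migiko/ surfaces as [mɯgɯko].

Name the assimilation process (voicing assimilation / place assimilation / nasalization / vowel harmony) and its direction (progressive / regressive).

vowel harmony, regressive

/i/→[ɯ] /i/→[ɯ].
Vowels agree with the last vowel, so the harmony is regressive.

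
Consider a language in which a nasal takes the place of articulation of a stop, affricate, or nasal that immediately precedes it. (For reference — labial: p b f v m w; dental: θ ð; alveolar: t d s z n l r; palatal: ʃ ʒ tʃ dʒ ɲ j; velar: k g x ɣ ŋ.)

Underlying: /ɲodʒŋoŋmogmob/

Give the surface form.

/ŋ/ after /dʒ/ (palatal) → [ɲ]
/m/ after /ŋ/ (velar) → [ŋ]
/m/ after /g/ (velar) → [ŋ]

[ɲodʒɲoŋŋogŋob]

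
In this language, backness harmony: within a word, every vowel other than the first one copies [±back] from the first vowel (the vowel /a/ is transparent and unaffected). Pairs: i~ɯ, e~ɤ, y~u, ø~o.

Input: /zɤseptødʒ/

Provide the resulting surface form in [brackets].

/e/ harmonizes with /ɤ/ ([+back]) → [ɤ]
/ø/ harmonizes with /ɤ/ ([+back]) → [o]

[zɤsɤptodʒ]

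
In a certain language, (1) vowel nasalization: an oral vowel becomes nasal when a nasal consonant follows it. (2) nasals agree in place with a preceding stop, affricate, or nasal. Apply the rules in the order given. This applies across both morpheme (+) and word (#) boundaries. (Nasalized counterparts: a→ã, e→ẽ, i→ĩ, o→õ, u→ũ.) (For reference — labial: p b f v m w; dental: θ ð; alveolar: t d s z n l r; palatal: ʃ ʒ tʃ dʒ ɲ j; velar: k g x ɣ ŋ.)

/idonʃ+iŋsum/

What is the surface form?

Rule 1: /o/ before nasal /n/ → [õ]
Rule 1: /i/ before nasal /ŋ/ → [ĩ]
Rule 1: /u/ before nasal /m/ → [ũ]
After rule 1: idõnʃ+ĩŋsũm
Rule 2: no segment meets the rule's conditions; no change.

[idõnʃ+ĩŋsũm]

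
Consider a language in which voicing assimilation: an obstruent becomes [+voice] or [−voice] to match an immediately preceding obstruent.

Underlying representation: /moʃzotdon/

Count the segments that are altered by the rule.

2

/z/ after /ʃ/ (voiceless) → [s]
/d/ after /t/ (voiceless) → [t]
2 segments change.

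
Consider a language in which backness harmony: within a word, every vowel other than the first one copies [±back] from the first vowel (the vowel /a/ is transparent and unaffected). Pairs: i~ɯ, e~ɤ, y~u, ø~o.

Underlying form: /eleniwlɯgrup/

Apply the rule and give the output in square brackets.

[eleniwligryp]

/ɯ/ harmonizes with /e/ ([-back]) → [i]
/u/ harmonizes with /e/ ([-back]) → [y]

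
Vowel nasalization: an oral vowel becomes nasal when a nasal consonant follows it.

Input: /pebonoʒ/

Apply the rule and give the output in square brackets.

/o/ before nasal /n/ → [õ]

[pebõnoʒ]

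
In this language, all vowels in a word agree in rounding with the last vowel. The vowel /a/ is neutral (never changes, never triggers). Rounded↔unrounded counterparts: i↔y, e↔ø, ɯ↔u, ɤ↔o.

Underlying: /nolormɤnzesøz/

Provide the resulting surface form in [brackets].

[nolormonzøsøz]

/ɤ/ harmonizes with /ø/ ([+round]) → [o]
/e/ harmonizes with /ø/ ([+round]) → [ø]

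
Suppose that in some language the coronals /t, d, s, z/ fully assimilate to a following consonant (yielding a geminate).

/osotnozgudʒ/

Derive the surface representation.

[osonnoggudʒ]

/t/ before /n/ → [n] (total assimilation)
/z/ before /g/ → [g] (total assimilation)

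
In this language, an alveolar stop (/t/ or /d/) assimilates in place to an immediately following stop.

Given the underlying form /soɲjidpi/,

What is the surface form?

/d/ before /p/ (labial) → [b]

[soɲjibpi]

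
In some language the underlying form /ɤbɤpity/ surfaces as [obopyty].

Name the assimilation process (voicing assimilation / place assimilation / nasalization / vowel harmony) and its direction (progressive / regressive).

/ɤ/→[o] /ɤ/→[o] /i/→[y].
Vowels agree with the last vowel, so the harmony is regressive.

vowel harmony, regressive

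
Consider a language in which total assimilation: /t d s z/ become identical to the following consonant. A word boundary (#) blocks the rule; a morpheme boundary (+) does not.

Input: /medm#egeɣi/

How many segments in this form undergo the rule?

1

/d/ before /m/ → [m] (total assimilation)
1 segment changes.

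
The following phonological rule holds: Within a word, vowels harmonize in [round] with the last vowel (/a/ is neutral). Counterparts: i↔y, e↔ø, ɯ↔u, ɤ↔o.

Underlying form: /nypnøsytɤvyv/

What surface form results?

/ɤ/ harmonizes with /y/ ([+round]) → [o]

[nypnøsytovyv]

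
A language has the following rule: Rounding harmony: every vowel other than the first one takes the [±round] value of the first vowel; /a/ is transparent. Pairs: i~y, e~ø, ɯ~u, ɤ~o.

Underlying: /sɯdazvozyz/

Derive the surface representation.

[sɯdazvɤziz]

/o/ harmonizes with /ɯ/ ([-round]) → [ɤ]
/y/ harmonizes with /ɯ/ ([-round]) → [i]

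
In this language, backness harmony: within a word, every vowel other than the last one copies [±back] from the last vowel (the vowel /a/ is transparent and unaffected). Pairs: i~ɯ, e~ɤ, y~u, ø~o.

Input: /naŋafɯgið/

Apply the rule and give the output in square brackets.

[naŋafigið]

/ɯ/ harmonizes with /i/ ([-back]) → [i]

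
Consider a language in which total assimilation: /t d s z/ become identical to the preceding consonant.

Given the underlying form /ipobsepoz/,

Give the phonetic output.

/s/ after /b/ → [b] (total assimilation)

[ipobbepoz]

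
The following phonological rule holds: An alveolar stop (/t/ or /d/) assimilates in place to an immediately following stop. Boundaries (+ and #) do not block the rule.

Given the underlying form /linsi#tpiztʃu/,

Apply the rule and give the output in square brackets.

/t/ before /p/ (labial) → [p]

[linsi#ppiztʃu]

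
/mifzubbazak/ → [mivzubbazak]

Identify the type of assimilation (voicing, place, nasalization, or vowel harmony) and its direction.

voicing assimilation, regressive

/f/→[v].
Each target copies a feature from the following segment, so the direction is regressive.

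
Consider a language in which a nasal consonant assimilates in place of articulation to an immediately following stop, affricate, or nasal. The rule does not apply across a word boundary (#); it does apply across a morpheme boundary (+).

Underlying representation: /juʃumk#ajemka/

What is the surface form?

[juʃuŋk#ajeŋka]

/m/ before /k/ (velar) → [ŋ]
/m/ before /k/ (velar) → [ŋ]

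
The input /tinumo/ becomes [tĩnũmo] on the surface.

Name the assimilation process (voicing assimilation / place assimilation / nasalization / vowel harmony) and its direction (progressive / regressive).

nasalization, regressive

/i/→[ĩ] /u/→[ũ].
Each target copies a feature from the following segment, so the direction is regressive.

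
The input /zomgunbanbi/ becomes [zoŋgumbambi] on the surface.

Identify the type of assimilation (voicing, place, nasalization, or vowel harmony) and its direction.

place assimilation, regressive

/m/→[ŋ] /n/→[m] /n/→[m].
Each target copies a feature from the following segment, so the direction is regressive.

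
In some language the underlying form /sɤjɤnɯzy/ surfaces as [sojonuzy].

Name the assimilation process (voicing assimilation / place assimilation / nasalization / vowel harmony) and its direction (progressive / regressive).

/ɤ/→[o] /ɤ/→[o] /ɯ/→[u].
Vowels agree with the last vowel, so the harmony is regressive.

vowel harmony, regressive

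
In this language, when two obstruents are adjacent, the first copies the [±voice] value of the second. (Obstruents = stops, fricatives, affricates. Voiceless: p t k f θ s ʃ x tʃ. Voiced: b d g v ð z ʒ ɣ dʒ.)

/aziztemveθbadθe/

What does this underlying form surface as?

[azistemveðbatθe]

/z/ before /t/ (voiceless) → [s]
/θ/ before /b/ (voiced) → [ð]
/d/ before /θ/ (voiceless) → [t]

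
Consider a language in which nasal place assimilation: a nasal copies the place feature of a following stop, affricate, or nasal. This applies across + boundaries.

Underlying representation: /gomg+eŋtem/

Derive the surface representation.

[goŋg+entem]

/m/ before /g/ (velar) → [ŋ]
/ŋ/ before /t/ (alveolar) → [n]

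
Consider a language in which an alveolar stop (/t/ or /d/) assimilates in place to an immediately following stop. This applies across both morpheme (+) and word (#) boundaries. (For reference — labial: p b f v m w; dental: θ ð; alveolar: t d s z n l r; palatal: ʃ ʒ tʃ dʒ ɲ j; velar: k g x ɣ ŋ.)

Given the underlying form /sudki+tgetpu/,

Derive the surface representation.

[sugki+kgeppu]

/d/ before /k/ (velar) → [g]
/t/ before /g/ (velar) → [k]
/t/ before /p/ (labial) → [p]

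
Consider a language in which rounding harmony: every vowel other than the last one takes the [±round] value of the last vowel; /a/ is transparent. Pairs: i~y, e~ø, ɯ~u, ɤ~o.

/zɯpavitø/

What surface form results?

/ɯ/ harmonizes with /ø/ ([+round]) → [u]
/i/ harmonizes with /ø/ ([+round]) → [y]

[zupavytø]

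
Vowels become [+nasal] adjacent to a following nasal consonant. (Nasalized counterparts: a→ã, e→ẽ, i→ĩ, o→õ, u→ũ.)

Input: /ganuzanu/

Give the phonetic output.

/a/ before nasal /n/ → [ã]
/a/ before nasal /n/ → [ã]

[gãnuzãnu]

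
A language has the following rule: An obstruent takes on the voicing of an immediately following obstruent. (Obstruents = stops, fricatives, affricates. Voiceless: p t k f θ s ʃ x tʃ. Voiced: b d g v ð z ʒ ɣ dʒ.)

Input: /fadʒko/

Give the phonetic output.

[fatʃko]

/dʒ/ before /k/ (voiceless) → [tʃ]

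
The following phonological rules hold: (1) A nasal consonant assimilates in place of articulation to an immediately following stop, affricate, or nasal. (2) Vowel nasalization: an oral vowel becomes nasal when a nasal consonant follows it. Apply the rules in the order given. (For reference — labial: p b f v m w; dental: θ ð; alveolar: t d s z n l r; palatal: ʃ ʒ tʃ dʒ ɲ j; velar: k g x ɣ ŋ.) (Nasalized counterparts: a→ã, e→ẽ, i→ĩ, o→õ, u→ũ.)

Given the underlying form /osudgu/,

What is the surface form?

Rule 1: no segment meets the rule's conditions; no change.
After rule 1: osudgu
Rule 2: no segment meets the rule's conditions; no change.

[osudgu]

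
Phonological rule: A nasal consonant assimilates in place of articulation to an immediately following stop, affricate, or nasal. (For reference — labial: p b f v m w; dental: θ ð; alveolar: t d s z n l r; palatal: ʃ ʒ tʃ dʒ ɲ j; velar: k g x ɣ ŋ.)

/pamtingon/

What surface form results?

[pantiŋgon]

/m/ before /t/ (alveolar) → [n]
/n/ before /g/ (velar) → [ŋ]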